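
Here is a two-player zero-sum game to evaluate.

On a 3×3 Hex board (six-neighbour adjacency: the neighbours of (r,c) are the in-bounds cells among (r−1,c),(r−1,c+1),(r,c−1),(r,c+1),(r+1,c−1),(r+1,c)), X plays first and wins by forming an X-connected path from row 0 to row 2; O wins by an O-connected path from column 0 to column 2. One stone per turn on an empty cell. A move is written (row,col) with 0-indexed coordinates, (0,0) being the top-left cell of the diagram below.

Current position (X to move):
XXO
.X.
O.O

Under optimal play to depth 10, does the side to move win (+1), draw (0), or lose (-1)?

ply 1, X at XXO/.X./O.O | (1,0)=-1→XXO/XX./O.O; (1,2)=-1→XXO/.XX/O.O; (2,1)=+1→XXO/.X./OXO*
ply 2: XXO/.X./OXO is terminal -1 (O); from XXO/.X./O.O depth 10

value(XXO/.X./O.O, X) = +1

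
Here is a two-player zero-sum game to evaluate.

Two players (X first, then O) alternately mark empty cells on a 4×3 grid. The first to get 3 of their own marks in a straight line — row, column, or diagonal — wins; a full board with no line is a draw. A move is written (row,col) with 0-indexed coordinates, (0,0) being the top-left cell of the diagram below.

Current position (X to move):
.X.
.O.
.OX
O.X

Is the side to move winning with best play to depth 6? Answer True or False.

[.X./.O./.OX/O.X] X move#1: (0,0):-1/XX./.O./.OX/O.X, (0,2):-1/.XX/.O./.OX/O.X, (1,0):-1/.X./XO./.OX/O.X, (1,2):+1/.X./.OX/.OX/O.X*, (2,0):-1/.X./.O./XOX/O.X, (3,1):-1/.X./.O./.OX/OXX
[.X./.OX/.OX/O.X] end (terminal -1, O#2); searched .X./.O./.OX/O.X to 6

X winning at [.X./.O./.OX/O.X]: True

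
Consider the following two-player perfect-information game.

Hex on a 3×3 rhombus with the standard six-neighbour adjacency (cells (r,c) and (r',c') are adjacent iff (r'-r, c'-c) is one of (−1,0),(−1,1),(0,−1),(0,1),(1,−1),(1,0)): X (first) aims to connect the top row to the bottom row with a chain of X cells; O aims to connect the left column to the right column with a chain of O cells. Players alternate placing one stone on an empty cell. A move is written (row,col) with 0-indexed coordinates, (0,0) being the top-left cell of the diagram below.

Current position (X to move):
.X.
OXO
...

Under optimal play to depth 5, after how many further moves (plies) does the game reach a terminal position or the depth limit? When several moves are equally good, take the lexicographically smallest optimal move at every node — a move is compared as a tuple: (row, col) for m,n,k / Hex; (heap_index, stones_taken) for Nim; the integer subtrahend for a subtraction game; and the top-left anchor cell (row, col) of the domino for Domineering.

PV length from [.X./OXO/...]: 3 plies

ply 1, X at .X./OXO/... | (0,0)=+1→XX./OXO/...*; (0,2)=+1→.XX/OXO/...; (2,0)=+1→.X./OXO/X..; (2,1)=+1→.X./OXO/.X.; (2,2)=+1→.X./OXO/..X
ply 2, O at XX./OXO/... | (0,2)=-1→XXO/OXO/...*; (2,0)=-1→XX./OXO/O..; (2,1)=-1→XX./OXO/.O.; (2,2)=-1→XX./OXO/..O
ply 3, X at XXO/OXO/... | (2,0)=+1→XXO/OXO/X..*; (2,1)=+1→XXO/OXO/.X.; (2,2)=+1→XXO/OXO/..X
ply 4: XXO/OXO/X.. is terminal -1 (O); from .X./OXO/... depth 5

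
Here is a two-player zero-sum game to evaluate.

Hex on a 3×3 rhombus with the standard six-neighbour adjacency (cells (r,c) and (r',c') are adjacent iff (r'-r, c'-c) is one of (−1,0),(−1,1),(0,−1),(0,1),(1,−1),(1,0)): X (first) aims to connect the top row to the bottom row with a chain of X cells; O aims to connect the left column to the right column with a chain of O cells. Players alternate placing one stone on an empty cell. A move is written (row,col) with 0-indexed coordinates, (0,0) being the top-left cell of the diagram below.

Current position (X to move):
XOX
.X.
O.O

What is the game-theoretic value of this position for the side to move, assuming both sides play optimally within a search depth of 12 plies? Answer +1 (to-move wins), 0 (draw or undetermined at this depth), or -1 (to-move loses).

[XOX/.X./O.O] X move#1: (1,0):-1/XOX/XX./O.O, (1,2):-1/XOX/.XX/O.O, (2,1):+1/XOX/.X./OXO*
[XOX/.X./OXO] end (terminal -1, O#2); searched XOX/.X./O.O to 12

value(XOX/.X./O.O, X) = +1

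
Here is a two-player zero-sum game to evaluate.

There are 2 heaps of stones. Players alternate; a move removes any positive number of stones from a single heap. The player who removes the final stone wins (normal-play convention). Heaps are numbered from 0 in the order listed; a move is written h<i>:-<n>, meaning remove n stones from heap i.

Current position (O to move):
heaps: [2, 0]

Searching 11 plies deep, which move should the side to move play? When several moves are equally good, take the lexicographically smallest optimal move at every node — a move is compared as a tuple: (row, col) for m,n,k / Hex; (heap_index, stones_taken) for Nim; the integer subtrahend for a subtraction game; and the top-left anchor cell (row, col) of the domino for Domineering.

O's best at [(2,0)]: h0:-2

[(2,0)] O move#1: h0:-1:-1/(1,0), h0:-2:+1/(0,0)*
[(0,0)] end (terminal -1, X#2); searched (2,0) to 11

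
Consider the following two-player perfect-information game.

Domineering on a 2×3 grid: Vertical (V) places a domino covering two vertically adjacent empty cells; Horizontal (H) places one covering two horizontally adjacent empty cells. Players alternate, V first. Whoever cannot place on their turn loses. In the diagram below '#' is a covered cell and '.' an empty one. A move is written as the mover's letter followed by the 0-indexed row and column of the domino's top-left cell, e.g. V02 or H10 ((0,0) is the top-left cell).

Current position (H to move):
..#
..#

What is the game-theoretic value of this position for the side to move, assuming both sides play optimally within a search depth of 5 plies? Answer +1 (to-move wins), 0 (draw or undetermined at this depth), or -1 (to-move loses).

value(..#/..#, H) = +1

p1 H@[..#/..#]: H00[###/..#]+1* H10[..#/###]+1
p2 V@[###/..#] terminal -1; root [..#/..#] d5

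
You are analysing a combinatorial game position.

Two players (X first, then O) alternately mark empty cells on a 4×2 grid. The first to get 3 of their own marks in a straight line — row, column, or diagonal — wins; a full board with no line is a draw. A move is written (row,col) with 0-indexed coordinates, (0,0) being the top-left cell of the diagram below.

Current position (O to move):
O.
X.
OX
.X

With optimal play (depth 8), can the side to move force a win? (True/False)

ply 1, O at O./X./OX/.X | (0,1)=-1→OO/X./OX/.X; (1,1)=+0→O./XO/OX/.X*; (3,0)=-1→O./X./OX/OX
ply 2, X at O./XO/OX/.X | (0,1)=+0→OX/XO/OX/.X*; (3,0)=+0→O./XO/OX/XX
ply 3, O at OX/XO/OX/.X | (3,0)=+0→OX/XO/OX/OX*
ply 4: OX/XO/OX/OX is terminal +0 (X); from O./X./OX/.X depth 8

O winning at [O./X./OX/.X]: False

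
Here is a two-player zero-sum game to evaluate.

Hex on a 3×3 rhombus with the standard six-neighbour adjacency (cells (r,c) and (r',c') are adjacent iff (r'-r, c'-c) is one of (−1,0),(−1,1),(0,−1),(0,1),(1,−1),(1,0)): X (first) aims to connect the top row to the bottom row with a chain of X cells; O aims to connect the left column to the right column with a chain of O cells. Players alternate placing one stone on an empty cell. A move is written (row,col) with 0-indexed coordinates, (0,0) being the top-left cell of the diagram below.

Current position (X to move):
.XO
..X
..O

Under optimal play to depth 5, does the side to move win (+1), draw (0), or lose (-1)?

value(.XO/..X/..O, X) = +1

[.XO/..X/..O] X move#1: (0,0):-1/XXO/..X/..O, (1,0):-1/.XO/X.X/..O, (1,1):+1/.XO/.XX/..O*, (2,0):+1/.XO/..X/X.O, (2,1):-1/.XO/..X/.XO
[.XO/.XX/..O] O move#2: (0,0):-1/OXO/.XX/..O*, (1,0):-1/.XO/OXX/..O, (2,0):-1/.XO/.XX/O.O, (2,1):-1/.XO/.XX/.OO
[OXO/.XX/..O] X move#3: (1,0):+1/OXO/XXX/..O*, (2,0):+1/OXO/.XX/X.O, (2,1):+1/OXO/.XX/.XO
[OXO/XXX/..O] O move#4: (2,0):-1/OXO/XXX/O.O*, (2,1):-1/OXO/XXX/.OO
[OXO/XXX/O.O] X move#5: (2,1):+1/OXO/XXX/OXO*
[OXO/XXX/OXO] end (terminal -1, O#6); searched .XO/..X/..O to 5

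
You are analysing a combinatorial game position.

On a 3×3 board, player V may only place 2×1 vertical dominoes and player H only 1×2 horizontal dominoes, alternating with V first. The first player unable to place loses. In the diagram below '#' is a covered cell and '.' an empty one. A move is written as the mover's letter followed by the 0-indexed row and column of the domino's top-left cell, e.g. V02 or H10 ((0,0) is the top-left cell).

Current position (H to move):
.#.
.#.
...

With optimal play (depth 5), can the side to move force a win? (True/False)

p1 H@[.#./.#./...]: H20[.#./.#./##.]-1* H21[.#./.#./.##]-1
p2 V@[.#./.#./##.]: V00[##./##./##.]+1* V02[.##/.##/##.]+1 V12[.#./.##/###]+1
p3 H@[##./##./##.] terminal -1; root [.#./.#./...] d5

H winning at [.#./.#./...]: False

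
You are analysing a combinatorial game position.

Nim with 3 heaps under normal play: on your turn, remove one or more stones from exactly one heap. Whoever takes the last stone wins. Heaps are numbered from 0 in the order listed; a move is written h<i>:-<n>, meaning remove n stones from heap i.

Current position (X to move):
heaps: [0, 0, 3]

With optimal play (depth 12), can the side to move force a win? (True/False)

[(0,0,3)] X move#1: h2:-1:-1/(0,0,2), h2:-2:-1/(0,0,1), h2:-3:+1/(0,0,0)*
[(0,0,0)] end (terminal -1, O#2); searched (0,0,3) to 12

X winning at [(0,0,3)]: True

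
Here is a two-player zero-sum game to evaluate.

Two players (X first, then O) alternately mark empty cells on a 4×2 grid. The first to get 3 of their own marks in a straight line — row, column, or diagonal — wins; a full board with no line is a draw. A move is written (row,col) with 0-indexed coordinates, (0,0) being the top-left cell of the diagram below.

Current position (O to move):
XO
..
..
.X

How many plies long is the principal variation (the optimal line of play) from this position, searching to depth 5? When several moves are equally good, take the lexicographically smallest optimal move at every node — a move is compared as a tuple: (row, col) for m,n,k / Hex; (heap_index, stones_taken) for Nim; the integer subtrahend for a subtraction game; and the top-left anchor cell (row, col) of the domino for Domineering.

ply 1, O at XO/../../.X | (1,0)=+0→XO/O./../.X*; (1,1)=+0→XO/.O/../.X; (2,0)=+0→XO/../O./.X; (2,1)=+0→XO/../.O/.X; (3,0)=+0→XO/../../OX
ply 2, X at XO/O./../.X | (1,1)=+0→XO/OX/../.X*; (2,0)=+0→XO/O./X./.X; (2,1)=+0→XO/O./.X/.X; (3,0)=+0→XO/O./../XX
ply 3, O at XO/OX/../.X | (2,0)=-1→XO/OX/O./.X; (2,1)=+0→XO/OX/.O/.X*; (3,0)=-1→XO/OX/../OX
ply 4, X at XO/OX/.O/.X | (2,0)=+0→XO/OX/XO/.X*; (3,0)=+0→XO/OX/.O/XX
ply 5, O at XO/OX/XO/.X | (3,0)=+0→XO/OX/XO/OX*
ply 6: XO/OX/XO/OX is terminal +0 (X); from XO/../../.X depth 5

PV length from [XO/../../.X]: 5 plies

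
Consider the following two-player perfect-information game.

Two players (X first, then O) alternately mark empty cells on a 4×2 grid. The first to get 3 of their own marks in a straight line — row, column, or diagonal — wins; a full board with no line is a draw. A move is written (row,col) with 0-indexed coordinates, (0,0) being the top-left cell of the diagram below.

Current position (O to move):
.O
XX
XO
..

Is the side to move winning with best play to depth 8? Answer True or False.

ply 1, O at .O/XX/XO/.. | (0,0)=-1→OO/XX/XO/..*; (3,0)=-1→.O/XX/XO/O.; (3,1)=-1→.O/XX/XO/.O
ply 2, X at OO/XX/XO/.. | (3,0)=+1→OO/XX/XO/X.*; (3,1)=+0→OO/XX/XO/.X
ply 3: OO/XX/XO/X. is terminal -1 (O); from .O/XX/XO/.. depth 8

O winning at [.O/XX/XO/..]: False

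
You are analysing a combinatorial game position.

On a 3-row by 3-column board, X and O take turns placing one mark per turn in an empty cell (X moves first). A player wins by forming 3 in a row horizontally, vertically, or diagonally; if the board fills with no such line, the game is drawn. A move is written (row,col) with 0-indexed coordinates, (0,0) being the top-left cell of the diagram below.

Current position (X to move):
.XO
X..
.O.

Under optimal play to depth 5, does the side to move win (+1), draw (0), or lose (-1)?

[.XO/X../.O.] X move#1: (0,0):-1/XXO/X../.O., (1,1):+0/.XO/XX./.O.*, (1,2):+0/.XO/X.X/.O., (2,0):+0/.XO/X../XO., (2,2):+0/.XO/X../.OX
[.XO/XX./.O.] O move#2: (0,0):-1/OXO/XX./.O., (1,2):+0/.XO/XXO/.O.*, (2,0):-1/.XO/XX./OO., (2,2):-1/.XO/XX./.OO
[.XO/XXO/.O.] X move#3: (0,0):-1/XXO/XXO/.O., (2,0):-1/.XO/XXO/XO., (2,2):+0/.XO/XXO/.OX*
[.XO/XXO/.OX] O move#4: (0,0):+0/OXO/XXO/.OX*, (2,0):-1/.XO/XXO/OOX
[OXO/XXO/.OX] X move#5: (2,0):+0/OXO/XXO/XOX*
[OXO/XXO/XOX] end (terminal +0, O#6); searched .XO/X../.O. to 5

value(.XO/X../.O., X) = 0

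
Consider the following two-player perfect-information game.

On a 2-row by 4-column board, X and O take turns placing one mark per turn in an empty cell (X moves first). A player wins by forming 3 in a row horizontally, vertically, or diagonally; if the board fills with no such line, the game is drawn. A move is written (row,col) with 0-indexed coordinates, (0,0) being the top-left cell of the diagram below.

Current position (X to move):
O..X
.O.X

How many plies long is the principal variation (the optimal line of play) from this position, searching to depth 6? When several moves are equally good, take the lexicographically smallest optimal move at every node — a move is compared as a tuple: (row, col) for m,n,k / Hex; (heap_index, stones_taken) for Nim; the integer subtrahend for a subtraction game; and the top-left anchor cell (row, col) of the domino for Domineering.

[O..X/.O.X] X move#1: (0,1):+0/OX.X/.O.X*, (0,2):+0/O.XX/.O.X, (1,0):+0/O..X/XO.X, (1,2):+0/O..X/.OXX
[OX.X/.O.X] O move#2: (0,2):+0/OXOX/.O.X*, (1,0):-1/OX.X/OO.X, (1,2):-1/OX.X/.OOX
[OXOX/.O.X] X move#3: (1,0):+0/OXOX/XO.X*, (1,2):+0/OXOX/.OXX
[OXOX/XO.X] O move#4: (1,2):+0/OXOX/XOOX*
[OXOX/XOOX] end (terminal +0, X#5); searched O..X/.O.X to 6

PV length from [O..X/.O.X]: 4 plies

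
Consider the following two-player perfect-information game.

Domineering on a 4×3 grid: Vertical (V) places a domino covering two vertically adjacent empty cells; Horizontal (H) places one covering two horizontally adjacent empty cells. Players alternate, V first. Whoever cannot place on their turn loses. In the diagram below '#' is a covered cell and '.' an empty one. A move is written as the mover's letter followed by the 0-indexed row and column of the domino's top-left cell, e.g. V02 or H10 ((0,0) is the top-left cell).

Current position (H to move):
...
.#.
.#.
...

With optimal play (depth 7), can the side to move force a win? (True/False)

H winning at [.../.#./.#./...]: False

[.../.#./.#./...] H move#1: H00:-1/##./.#./.#./...*, H01:-1/.##/.#./.#./..., H30:-1/.../.#./.#./##., H31:-1/.../.#./.#./.##
[##./.#./.#./...] V move#2: V02:+1/###/.##/.#./...*, V10:+1/##./##./##./..., V12:+1/##./.##/.##/..., V20:+1/##./.#./##./#.., V22:+1/##./.#./.##/..#
[###/.##/.#./...] H move#3: H30:-1/###/.##/.#./##.*, H31:-1/###/.##/.#./.##
[###/.##/.#./##.] V move#4: V10:+1/###/###/##./##.*, V22:+1/###/.##/.##/###
[###/###/##./##.] end (terminal -1, H#5); searched .../.#./.#./... to 7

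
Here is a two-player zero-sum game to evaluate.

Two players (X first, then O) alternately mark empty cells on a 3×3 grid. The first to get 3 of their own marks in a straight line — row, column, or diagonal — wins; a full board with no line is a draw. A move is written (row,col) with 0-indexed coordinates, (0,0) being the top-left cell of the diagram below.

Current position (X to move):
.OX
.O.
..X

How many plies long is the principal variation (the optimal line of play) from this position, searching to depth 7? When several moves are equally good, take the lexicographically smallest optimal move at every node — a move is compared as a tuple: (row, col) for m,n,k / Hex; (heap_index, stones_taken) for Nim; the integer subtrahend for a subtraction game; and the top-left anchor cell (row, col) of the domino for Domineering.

PV length from [.OX/.O./..X]: 1 ply

ply 1, X at .OX/.O./..X | (0,0)=-1→XOX/.O./..X; (1,0)=-1→.OX/XO./..X; (1,2)=+1→.OX/.OX/..X*; (2,0)=-1→.OX/.O./X.X; (2,1)=+1→.OX/.O./.XX
ply 2: .OX/.OX/..X is terminal -1 (O); from .OX/.O./..X depth 7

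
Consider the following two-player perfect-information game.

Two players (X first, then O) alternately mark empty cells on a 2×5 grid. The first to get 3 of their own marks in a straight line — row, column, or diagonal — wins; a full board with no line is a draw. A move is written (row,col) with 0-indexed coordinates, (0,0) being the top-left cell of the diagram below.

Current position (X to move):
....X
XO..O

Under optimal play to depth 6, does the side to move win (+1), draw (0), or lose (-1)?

value(....X/XO..O, X) = 0

p1 X@[....X/XO..O]: (0,0)[X...X/XO..O]+0* (0,1)[.X..X/XO..O]+0 (0,2)[..X.X/XO..O]+0 (0,3)[...XX/XO..O]+0 (1,2)[....X/XOX.O]+0 (1,3)[....X/XO.XO]+0
p2 O@[X...X/XO..O]: (0,1)[XO..X/XO..O]+0* (0,2)[X.O.X/XO..O]+0 (0,3)[X..OX/XO..O]+0 (1,2)[X...X/XOO.O]+0 (1,3)[X...X/XO.OO]+0
p3 X@[XO..X/XO..O]: (0,2)[XOX.X/XO..O]+0* (0,3)[XO.XX/XO..O]+0 (1,2)[XO..X/XOX.O]+0 (1,3)[XO..X/XO.XO]+0
p4 O@[XOX.X/XO..O]: (0,3)[XOXOX/XO..O]+0* (1,2)[XOX.X/XOO.O]-1 (1,3)[XOX.X/XO.OO]-1
p5 X@[XOXOX/XO..O]: (1,2)[XOXOX/XOX.O]+0* (1,3)[XOXOX/XO.XO]+0
p6 O@[XOXOX/XOX.O]: (1,3)[XOXOX/XOXOO]+0*
p7 X@[XOXOX/XOXOO] terminal +0; root [....X/XO..O] d6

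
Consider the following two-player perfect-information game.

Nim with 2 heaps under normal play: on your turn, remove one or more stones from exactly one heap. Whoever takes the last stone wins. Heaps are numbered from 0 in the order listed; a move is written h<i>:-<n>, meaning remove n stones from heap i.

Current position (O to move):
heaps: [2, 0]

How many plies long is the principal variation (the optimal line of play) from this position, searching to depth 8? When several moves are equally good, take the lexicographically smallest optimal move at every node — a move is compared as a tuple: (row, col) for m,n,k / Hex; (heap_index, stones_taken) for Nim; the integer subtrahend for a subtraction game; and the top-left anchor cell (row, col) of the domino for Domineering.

PV length from [(2,0)]: 1 ply

ply 1, O at (2,0) | h0:-1=-1→(1,0); h0:-2=+1→(0,0)*
ply 2: (0,0) is terminal -1 (X); from (2,0) depth 8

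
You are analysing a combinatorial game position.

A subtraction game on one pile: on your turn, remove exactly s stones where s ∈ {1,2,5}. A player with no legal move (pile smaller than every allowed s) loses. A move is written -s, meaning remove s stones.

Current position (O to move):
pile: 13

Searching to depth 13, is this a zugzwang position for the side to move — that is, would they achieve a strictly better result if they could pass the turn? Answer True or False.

zugzwang(13, O) = False

ply 1, O at 13 | -1=+1→12*; -2=-1→11; -5=-1→8
ply 2, X at 12 | -1=-1→11*; -2=-1→10; -5=-1→7
ply 3, O at 11 | -1=-1→10; -2=+1→9*; -5=+1→6
ply 4, X at 9 | -1=-1→8*; -2=-1→7; -5=-1→4
ply 5, O at 8 | -1=-1→7; -2=+1→6*; -5=+1→3
ply 6, X at 6 | -1=-1→5*; -2=-1→4; -5=-1→1
ply 7, O at 5 | -1=-1→4; -2=+1→3*; -5=+1→0
ply 8, X at 3 | -1=-1→2*; -2=-1→1
ply 9, O at 2 | -1=-1→1; -2=+1→0*
ply 10: 0 is terminal -1 (X); from 13 depth 13
suppose O passes — search the same position with X to move:
pass> ply 1, X at 13 | -1=+1→12*; -2=-1→11; -5=-1→8
pass> ply 2, O at 12 | -1=-1→11*; -2=-1→10; -5=-1→7
pass> ply 3, X at 11 | -1=-1→10; -2=+1→9*; -5=+1→6
pass> ply 4, O at 9 | -1=-1→8*; -2=-1→7; -5=-1→4
pass> ply 5, X at 8 | -1=-1→7; -2=+1→6*; -5=+1→3
pass> ply 6, O at 6 | -1=-1→5*; -2=-1→4; -5=-1→1
pass> ply 7, X at 5 | -1=-1→4; -2=+1→3*; -5=+1→0
pass> ply 8, O at 3 | -1=-1→2*; -2=-1→1
pass> ply 9, X at 2 | -1=-1→1; -2=+1→0*
pass> ply 10: 0 is terminal -1 (O); from 13 depth 13
for O: play +1, pass -1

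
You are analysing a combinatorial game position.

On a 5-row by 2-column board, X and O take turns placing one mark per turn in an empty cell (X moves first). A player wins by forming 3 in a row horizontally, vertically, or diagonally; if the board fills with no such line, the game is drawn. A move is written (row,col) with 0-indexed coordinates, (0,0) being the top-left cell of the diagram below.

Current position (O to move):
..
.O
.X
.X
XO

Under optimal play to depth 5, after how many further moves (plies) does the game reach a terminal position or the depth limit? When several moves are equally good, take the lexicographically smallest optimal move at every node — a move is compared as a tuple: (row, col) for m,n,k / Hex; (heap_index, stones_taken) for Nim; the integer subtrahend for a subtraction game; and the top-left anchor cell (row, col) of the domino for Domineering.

PV length from [../.O/.X/.X/XO]: 5 plies

ply 1, O at ../.O/.X/.X/XO | (0,0)=+0→O./.O/.X/.X/XO*; (0,1)=+0→.O/.O/.X/.X/XO; (1,0)=+0→../OO/.X/.X/XO; (2,0)=+0→../.O/OX/.X/XO; (3,0)=+0→../.O/.X/OX/XO
ply 2, X at O./.O/.X/.X/XO | (0,1)=+0→OX/.O/.X/.X/XO*; (1,0)=+0→O./XO/.X/.X/XO; (2,0)=+0→O./.O/XX/.X/XO; (3,0)=+0→O./.O/.X/XX/XO
ply 3, O at OX/.O/.X/.X/XO | (1,0)=+0→OX/OO/.X/.X/XO*; (2,0)=+0→OX/.O/OX/.X/XO; (3,0)=+0→OX/.O/.X/OX/XO
ply 4, X at OX/OO/.X/.X/XO | (2,0)=+0→OX/OO/XX/.X/XO*; (3,0)=-1→OX/OO/.X/XX/XO
ply 5, O at OX/OO/XX/.X/XO | (3,0)=+0→OX/OO/XX/OX/XO*
ply 6: OX/OO/XX/OX/XO is terminal +0 (X); from ../.O/.X/.X/XO depth 5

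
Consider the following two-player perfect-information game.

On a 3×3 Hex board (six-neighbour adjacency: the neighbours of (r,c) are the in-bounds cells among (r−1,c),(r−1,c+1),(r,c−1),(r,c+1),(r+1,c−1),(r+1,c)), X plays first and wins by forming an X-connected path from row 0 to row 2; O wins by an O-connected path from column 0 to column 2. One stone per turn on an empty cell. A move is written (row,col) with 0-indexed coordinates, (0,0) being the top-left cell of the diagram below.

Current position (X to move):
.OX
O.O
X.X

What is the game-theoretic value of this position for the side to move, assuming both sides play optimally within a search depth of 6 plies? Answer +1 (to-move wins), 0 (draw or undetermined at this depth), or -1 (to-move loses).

value(.OX/O.O/X.X, X) = +1

p1 X@[.OX/O.O/X.X]: (0,0)[XOX/O.O/X.X]-1 (1,1)[.OX/OXO/X.X]+1* (2,1)[.OX/O.O/XXX]-1
p2 O@[.OX/OXO/X.X] terminal -1; root [.OX/O.O/X.X] d6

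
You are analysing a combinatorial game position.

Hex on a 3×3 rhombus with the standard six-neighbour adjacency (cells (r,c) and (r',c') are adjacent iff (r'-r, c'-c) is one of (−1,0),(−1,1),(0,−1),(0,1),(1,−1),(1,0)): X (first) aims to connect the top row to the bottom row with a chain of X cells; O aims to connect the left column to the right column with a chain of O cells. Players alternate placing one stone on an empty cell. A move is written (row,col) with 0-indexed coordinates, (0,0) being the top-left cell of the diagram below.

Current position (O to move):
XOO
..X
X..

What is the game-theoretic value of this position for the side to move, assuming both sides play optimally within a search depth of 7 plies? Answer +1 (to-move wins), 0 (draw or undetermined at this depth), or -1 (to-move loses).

[XOO/..X/X..] O move#1: (1,0):+1/XOO/O.X/X..*, (1,1):-1/XOO/.OX/X.., (2,1):-1/XOO/..X/XO., (2,2):-1/XOO/..X/X.O
[XOO/O.X/X..] end (terminal -1, X#2); searched XOO/..X/X.. to 7

value(XOO/..X/X.., O) = +1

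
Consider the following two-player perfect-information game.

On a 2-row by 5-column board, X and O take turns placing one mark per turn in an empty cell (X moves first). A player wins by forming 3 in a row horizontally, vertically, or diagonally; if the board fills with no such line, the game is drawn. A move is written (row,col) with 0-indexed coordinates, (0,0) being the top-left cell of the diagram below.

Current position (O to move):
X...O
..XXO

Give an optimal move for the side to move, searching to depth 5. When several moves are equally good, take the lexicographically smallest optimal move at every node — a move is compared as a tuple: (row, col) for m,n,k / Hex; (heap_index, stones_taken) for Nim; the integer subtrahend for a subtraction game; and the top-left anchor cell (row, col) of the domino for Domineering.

O's best at [X...O/..XXO]: (1,1)

ply 1, O at X...O/..XXO | (0,1)=-1→XO..O/..XXO; (0,2)=-1→X.O.O/..XXO; (0,3)=-1→X..OO/..XXO; (1,0)=-1→X...O/O.XXO; (1,1)=+0→X...O/.OXXO*
ply 2, X at X...O/.OXXO | (0,1)=+0→XX..O/.OXXO*; (0,2)=+0→X.X.O/.OXXO; (0,3)=+0→X..XO/.OXXO; (1,0)=+0→X...O/XOXXO
ply 3, O at XX..O/.OXXO | (0,2)=+0→XXO.O/.OXXO*; (0,3)=-1→XX.OO/.OXXO; (1,0)=-1→XX..O/OOXXO
ply 4, X at XXO.O/.OXXO | (0,3)=+0→XXOXO/.OXXO*; (1,0)=-1→XXO.O/XOXXO
ply 5, O at XXOXO/.OXXO | (1,0)=+0→XXOXO/OOXXO*
ply 6: XXOXO/OOXXO is terminal +0 (X); from X...O/..XXO depth 5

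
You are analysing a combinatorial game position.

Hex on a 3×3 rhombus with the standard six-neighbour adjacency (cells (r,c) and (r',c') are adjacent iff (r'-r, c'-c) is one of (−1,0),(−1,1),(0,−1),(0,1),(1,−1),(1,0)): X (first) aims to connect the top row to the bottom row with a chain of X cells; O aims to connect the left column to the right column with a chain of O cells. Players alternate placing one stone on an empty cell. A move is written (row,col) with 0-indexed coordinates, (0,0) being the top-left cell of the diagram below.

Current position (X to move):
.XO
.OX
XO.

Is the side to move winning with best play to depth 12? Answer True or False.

X winning at [.XO/.OX/XO.]: True

ply 1, X at .XO/.OX/XO. | (0,0)=-1→XXO/.OX/XO.; (1,0)=+1→.XO/XOX/XO.*; (2,2)=-1→.XO/.OX/XOX
ply 2: .XO/XOX/XO. is terminal -1 (O); from .XO/.OX/XO. depth 12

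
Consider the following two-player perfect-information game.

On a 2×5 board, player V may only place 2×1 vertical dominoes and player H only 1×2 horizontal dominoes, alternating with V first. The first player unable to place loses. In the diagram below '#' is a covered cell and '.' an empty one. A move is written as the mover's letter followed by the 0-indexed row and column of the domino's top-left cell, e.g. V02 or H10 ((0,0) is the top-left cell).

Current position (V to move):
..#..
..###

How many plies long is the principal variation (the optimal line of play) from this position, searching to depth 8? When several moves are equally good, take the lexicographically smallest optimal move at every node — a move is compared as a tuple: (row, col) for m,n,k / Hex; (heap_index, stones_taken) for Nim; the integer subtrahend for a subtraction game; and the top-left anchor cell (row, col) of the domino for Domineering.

PV length from [..#../..###]: 3 plies

[..#../..###] V move#1: V00:+1/#.#../#.###*, V01:+1/.##../.####
[#.#../#.###] H move#2: H03:-1/#.###/#.###*
[#.###/#.###] V move#3: V01:+1/#####/#####*
[#####/#####] end (terminal -1, H#4); searched ..#../..### to 8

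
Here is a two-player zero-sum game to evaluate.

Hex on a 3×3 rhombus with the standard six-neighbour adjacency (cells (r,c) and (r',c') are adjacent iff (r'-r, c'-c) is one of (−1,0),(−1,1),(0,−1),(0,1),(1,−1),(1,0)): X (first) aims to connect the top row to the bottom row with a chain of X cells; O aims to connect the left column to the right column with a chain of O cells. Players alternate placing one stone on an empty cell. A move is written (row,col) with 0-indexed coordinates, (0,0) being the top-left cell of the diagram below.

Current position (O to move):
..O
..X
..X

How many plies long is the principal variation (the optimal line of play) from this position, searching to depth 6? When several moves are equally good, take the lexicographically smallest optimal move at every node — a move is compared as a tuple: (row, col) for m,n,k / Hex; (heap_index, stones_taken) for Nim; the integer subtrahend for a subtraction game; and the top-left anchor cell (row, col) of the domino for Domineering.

[..O/..X/..X] O move#1: (0,0):+1/O.O/..X/..X*, (0,1):+1/.OO/..X/..X, (1,0):+1/..O/O.X/..X, (1,1):+1/..O/.OX/..X, (2,0):+1/..O/..X/O.X, (2,1):-1/..O/..X/.OX
[O.O/..X/..X] X move#2: (0,1):-1/OXO/..X/..X*, (1,0):-1/O.O/X.X/..X, (1,1):-1/O.O/.XX/..X, (2,0):-1/O.O/..X/X.X, (2,1):-1/O.O/..X/.XX
[OXO/..X/..X] O move#3: (1,0):-1/OXO/O.X/..X, (1,1):+1/OXO/.OX/..X*, (2,0):-1/OXO/..X/O.X, (2,1):-1/OXO/..X/.OX
[OXO/.OX/..X] X move#4: (1,0):-1/OXO/XOX/..X*, (2,0):-1/OXO/.OX/X.X, (2,1):-1/OXO/.OX/.XX
[OXO/XOX/..X] O move#5: (2,0):+1/OXO/XOX/O.X*, (2,1):-1/OXO/XOX/.OX
[OXO/XOX/O.X] end (terminal -1, X#6); searched ..O/..X/..X to 6

PV length from [..O/..X/..X]: 5 plies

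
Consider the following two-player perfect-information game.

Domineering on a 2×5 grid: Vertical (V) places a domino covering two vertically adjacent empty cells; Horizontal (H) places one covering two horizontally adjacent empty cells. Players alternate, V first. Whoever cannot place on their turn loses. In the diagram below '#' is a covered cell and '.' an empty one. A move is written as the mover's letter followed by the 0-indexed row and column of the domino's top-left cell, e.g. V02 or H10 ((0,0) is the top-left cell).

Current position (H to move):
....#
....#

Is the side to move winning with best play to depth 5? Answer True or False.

ply 1, H at ....#/....# | H00=-1→##..#/....#; H01=+1→.##.#/....#*; H02=-1→..###/....#; H10=-1→....#/##..#; H11=+1→....#/.##.#; H12=-1→....#/..###
ply 2, V at .##.#/....# | V00=-1→###.#/#...#*; V03=-1→.####/...##
ply 3, H at ###.#/#...# | H11=-1→###.#/###.#; H12=+1→###.#/#.###*
ply 4: ###.#/#.### is terminal -1 (V); from ....#/....# depth 5

H winning at [....#/....#]: True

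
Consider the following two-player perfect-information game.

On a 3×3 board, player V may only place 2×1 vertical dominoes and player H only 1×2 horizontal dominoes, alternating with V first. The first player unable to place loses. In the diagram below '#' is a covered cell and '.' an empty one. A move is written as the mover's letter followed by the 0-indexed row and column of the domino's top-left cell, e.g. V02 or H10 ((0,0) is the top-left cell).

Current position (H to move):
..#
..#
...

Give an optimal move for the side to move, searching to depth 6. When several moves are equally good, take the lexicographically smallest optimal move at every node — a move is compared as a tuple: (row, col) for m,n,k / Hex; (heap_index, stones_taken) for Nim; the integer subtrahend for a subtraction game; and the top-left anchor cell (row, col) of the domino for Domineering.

[..#/..#/...] H move#1: H00:-1/###/..#/..., H10:+1/..#/###/...*, H20:-1/..#/..#/##., H21:-1/..#/..#/.##
[..#/###/...] end (terminal -1, V#2); searched ..#/..#/... to 6

H's best at [..#/..#/...]: H10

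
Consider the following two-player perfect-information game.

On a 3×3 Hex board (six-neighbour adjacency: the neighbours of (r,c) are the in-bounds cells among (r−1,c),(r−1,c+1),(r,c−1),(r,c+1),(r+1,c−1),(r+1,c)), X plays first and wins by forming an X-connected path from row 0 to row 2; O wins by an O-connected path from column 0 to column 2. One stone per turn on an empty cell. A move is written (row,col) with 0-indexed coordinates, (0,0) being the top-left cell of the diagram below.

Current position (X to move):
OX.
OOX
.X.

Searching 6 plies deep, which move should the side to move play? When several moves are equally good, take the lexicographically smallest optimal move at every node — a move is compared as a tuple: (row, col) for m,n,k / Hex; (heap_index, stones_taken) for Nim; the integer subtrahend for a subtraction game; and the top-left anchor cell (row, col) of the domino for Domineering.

ply 1, X at OX./OOX/.X. | (0,2)=+1→OXX/OOX/.X.*; (2,0)=-1→OX./OOX/XX.; (2,2)=-1→OX./OOX/.XX
ply 2: OXX/OOX/.X. is terminal -1 (O); from OX./OOX/.X. depth 6

X's best at [OX./OOX/.X.]: (0,2)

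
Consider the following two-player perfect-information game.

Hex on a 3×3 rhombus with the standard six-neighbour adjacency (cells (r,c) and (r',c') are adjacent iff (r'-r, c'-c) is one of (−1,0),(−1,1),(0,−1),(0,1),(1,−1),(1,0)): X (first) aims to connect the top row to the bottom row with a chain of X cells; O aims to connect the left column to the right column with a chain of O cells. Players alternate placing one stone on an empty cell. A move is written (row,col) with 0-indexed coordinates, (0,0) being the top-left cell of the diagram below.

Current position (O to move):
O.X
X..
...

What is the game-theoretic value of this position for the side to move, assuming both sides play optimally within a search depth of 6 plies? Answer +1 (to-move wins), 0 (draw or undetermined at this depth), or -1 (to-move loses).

[O.X/X../...] O move#1: (0,1):-1/OOX/X../...*, (1,1):-1/O.X/XO./..., (1,2):-1/O.X/X.O/..., (2,0):-1/O.X/X../O.., (2,1):-1/O.X/X../.O., (2,2):-1/O.X/X../..O
[OOX/X../...] X move#2: (1,1):+1/OOX/XX./...*, (1,2):+1/OOX/X.X/..., (2,0):+1/OOX/X../X.., (2,1):+1/OOX/X../.X., (2,2):+1/OOX/X../..X
[OOX/XX./...] O move#3: (1,2):-1/OOX/XXO/...*, (2,0):-1/OOX/XX./O.., (2,1):-1/OOX/XX./.O., (2,2):-1/OOX/XX./..O
[OOX/XXO/...] X move#4: (2,0):+1/OOX/XXO/X..*, (2,1):+1/OOX/XXO/.X., (2,2):+1/OOX/XXO/..X
[OOX/XXO/X..] end (terminal -1, O#5); searched O.X/X../... to 6

value(O.X/X../..., O) = -1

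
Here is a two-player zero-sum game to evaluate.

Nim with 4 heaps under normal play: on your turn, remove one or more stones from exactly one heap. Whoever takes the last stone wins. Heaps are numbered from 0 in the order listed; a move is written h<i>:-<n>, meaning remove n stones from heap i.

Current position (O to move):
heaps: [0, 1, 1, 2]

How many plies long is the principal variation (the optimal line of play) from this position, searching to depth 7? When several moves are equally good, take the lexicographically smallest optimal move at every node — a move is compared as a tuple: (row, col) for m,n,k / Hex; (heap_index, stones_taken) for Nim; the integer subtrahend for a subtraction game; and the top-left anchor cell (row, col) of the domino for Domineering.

PV length from [(0,1,1,2)]: 3 plies

p1 O@[(0,1,1,2)]: h1:-1[(0,0,1,2)]-1 h2:-1[(0,1,0,2)]-1 h3:-1[(0,1,1,1)]-1 h3:-2[(0,1,1,0)]+1*
p2 X@[(0,1,1,0)]: h1:-1[(0,0,1,0)]-1* h2:-1[(0,1,0,0)]-1
p3 O@[(0,0,1,0)]: h2:-1[(0,0,0,0)]+1*
p4 X@[(0,0,0,0)] terminal -1; root [(0,1,1,2)] d7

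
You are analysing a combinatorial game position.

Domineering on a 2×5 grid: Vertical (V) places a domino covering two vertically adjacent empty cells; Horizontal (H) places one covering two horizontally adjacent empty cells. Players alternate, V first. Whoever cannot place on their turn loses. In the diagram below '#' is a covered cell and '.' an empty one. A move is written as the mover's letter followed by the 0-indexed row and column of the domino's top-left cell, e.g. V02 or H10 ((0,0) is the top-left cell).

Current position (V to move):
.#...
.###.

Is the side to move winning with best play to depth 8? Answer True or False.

V winning at [.#.../.###.]: True

ply 1, V at .#.../.###. | V00=-1→##.../####.; V04=+1→.#..#/.####*
ply 2, H at .#..#/.#### | H02=-1→.####/.####*
ply 3, V at .####/.#### | V00=+1→#####/#####*
ply 4: #####/##### is terminal -1 (H); from .#.../.###. depth 8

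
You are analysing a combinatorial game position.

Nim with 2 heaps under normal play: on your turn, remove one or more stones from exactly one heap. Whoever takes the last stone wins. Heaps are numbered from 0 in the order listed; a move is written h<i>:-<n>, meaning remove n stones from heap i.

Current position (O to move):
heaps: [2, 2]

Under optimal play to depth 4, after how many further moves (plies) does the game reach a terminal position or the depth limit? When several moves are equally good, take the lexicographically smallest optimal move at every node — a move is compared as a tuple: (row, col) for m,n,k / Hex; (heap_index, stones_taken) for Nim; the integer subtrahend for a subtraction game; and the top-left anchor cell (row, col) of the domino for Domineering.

PV length from [(2,2)]: 4 plies

[(2,2)] O move#1: h0:-1:-1/(1,2)*, h0:-2:-1/(0,2), h1:-1:-1/(2,1), h1:-2:-1/(2,0)
[(1,2)] X move#2: h0:-1:-1/(0,2), h1:-1:+1/(1,1)*, h1:-2:-1/(1,0)
[(1,1)] O move#3: h0:-1:-1/(0,1)*, h1:-1:-1/(1,0)
[(0,1)] X move#4: h1:-1:+1/(0,0)*
[(0,0)] end (terminal -1, O#5); searched (2,2) to 4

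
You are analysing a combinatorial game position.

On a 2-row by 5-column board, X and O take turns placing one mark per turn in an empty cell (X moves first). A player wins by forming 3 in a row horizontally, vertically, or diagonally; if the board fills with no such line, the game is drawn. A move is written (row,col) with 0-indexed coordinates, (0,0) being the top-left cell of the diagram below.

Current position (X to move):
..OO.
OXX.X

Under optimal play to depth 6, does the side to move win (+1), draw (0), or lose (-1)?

p1 X@[..OO./OXX.X]: (0,0)[X.OO./OXX.X]-1 (0,1)[.XOO./OXX.X]-1 (0,4)[..OOX/OXX.X]-1 (1,3)[..OO./OXXXX]+1*
p2 O@[..OO./OXXXX] terminal -1; root [..OO./OXX.X] d6

value(..OO./OXX.X, X) = +1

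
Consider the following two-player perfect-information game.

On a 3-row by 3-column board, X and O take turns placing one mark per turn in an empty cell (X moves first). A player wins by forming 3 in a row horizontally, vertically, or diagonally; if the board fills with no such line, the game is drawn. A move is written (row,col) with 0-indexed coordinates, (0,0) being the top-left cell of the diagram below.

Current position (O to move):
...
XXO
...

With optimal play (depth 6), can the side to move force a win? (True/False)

[.../XXO/...] O move#1: (0,0):+0/O../XXO/...*, (0,1):-1/.O./XXO/..., (0,2):+0/..O/XXO/..., (2,0):+0/.../XXO/O.., (2,1):-1/.../XXO/.O., (2,2):+0/.../XXO/..O
[O../XXO/...] X move#2: (0,1):+0/OX./XXO/...*, (0,2):+0/O.X/XXO/..., (2,0):-1/O../XXO/X.., (2,1):+0/O../XXO/.X., (2,2):+0/O../XXO/..X
[OX./XXO/...] O move#3: (0,2):-1/OXO/XXO/..., (2,0):-1/OX./XXO/O.., (2,1):+0/OX./XXO/.O.*, (2,2):-1/OX./XXO/..O
[OX./XXO/.O.] X move#4: (0,2):+0/OXX/XXO/.O.*, (2,0):+0/OX./XXO/XO., (2,2):+0/OX./XXO/.OX
[OXX/XXO/.O.] O move#5: (2,0):+0/OXX/XXO/OO.*, (2,2):-1/OXX/XXO/.OO
[OXX/XXO/OO.] X move#6: (2,2):+0/OXX/XXO/OOX*
[OXX/XXO/OOX] end (terminal +0, O#7); searched .../XXO/... to 6

O winning at [.../XXO/...]: False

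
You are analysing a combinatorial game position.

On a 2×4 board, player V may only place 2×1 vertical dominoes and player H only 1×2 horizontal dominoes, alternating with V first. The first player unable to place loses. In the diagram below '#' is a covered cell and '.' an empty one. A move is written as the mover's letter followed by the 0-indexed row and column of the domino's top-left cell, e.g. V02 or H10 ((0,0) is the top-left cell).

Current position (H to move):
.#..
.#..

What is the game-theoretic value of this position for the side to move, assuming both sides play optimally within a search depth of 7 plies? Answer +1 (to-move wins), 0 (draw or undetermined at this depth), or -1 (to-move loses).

p1 H@[.#../.#..]: H02[.###/.#..]+1* H12[.#../.###]+1
p2 V@[.###/.#..]: V00[####/##..]-1*
p3 H@[####/##..]: H12[####/####]+1*
p4 V@[####/####] terminal -1; root [.#../.#..] d7

value(.#../.#.., H) = +1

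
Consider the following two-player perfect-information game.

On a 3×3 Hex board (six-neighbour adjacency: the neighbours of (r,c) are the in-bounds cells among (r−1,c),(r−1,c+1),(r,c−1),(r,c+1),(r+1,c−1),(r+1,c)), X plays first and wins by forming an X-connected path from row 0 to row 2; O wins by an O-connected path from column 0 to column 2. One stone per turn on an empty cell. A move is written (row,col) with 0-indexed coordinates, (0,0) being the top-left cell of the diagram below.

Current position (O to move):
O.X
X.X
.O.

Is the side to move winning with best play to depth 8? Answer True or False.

ply 1, O at O.X/X.X/.O. | (0,1)=-1→OOX/X.X/.O.*; (1,1)=-1→O.X/XOX/.O.; (2,0)=-1→O.X/X.X/OO.; (2,2)=-1→O.X/X.X/.OO
ply 2, X at OOX/X.X/.O. | (1,1)=+1→OOX/XXX/.O.*; (2,0)=+1→OOX/X.X/XO.; (2,2)=+1→OOX/X.X/.OX
ply 3, O at OOX/XXX/.O. | (2,0)=-1→OOX/XXX/OO.*; (2,2)=-1→OOX/XXX/.OO
ply 4, X at OOX/XXX/OO. | (2,2)=+1→OOX/XXX/OOX*
ply 5: OOX/XXX/OOX is terminal -1 (O); from O.X/X.X/.O. depth 8

O winning at [O.X/X.X/.O.]: False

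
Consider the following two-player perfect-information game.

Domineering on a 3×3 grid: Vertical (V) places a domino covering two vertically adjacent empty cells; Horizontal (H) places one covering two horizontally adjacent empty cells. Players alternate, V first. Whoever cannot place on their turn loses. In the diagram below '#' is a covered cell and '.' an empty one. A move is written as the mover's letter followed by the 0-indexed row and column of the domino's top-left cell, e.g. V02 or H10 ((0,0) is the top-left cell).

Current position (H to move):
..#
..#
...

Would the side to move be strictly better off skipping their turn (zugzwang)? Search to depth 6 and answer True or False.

zugzwang(..#/..#/..., H) = False

ply 1, H at ..#/..#/... | H00=-1→###/..#/...; H10=+1→..#/###/...*; H20=-1→..#/..#/##.; H21=-1→..#/..#/.##
ply 2: ..#/###/... is terminal -1 (V); from ..#/..#/... depth 6
suppose H passes — search the same position with V to move:
pass> ply 1, V at ..#/..#/... | V00=+1→#.#/#.#/...*; V01=+1→.##/.##/...; V10=+1→..#/#.#/#..; V11=+1→..#/.##/.#.
pass> ply 2, H at #.#/#.#/... | H20=-1→#.#/#.#/##.*; H21=-1→#.#/#.#/.##
pass> ply 3, V at #.#/#.#/##. | V01=+1→###/###/##.*
pass> ply 4: ###/###/##. is terminal -1 (H); from ..#/..#/... depth 6
for H: play +1, pass -1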